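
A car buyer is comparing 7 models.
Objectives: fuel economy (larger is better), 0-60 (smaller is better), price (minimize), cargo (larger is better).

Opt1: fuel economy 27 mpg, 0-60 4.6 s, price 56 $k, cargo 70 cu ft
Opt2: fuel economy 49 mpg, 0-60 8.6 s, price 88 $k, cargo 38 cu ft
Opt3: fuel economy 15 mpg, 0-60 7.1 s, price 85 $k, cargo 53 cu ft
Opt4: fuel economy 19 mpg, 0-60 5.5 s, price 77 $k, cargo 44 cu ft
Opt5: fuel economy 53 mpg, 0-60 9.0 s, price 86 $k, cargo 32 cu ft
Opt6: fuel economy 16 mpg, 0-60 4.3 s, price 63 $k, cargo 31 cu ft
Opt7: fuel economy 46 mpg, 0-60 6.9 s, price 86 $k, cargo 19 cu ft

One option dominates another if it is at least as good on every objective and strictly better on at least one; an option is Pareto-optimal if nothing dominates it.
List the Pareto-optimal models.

Opt1: not dominated (best price).
Opt2: not dominated.
Opt3: dominated by Opt1 (fuel economy 27≥15, 0-60 4.6≤7.1, price 56≤85, cargo 70≥53).
Opt4: dominated by Opt1 (fuel economy 27≥19, 0-60 4.6≤5.5, price 56≤77, cargo 70≥44).
Opt5: not dominated (best fuel economy).
Opt6: not dominated (best 0-60).
Opt7: not dominated.

Opt1, Opt2, Opt5, Opt6, Opt7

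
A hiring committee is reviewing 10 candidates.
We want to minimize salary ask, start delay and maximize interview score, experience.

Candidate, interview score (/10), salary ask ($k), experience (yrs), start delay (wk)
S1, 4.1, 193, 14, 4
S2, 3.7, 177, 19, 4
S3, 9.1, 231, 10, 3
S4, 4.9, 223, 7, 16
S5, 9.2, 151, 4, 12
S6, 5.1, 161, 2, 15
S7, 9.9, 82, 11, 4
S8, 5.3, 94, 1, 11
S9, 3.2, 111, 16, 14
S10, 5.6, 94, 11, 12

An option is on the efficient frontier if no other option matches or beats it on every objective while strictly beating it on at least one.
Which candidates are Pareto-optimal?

S1: not dominated.
S2: not dominated (best experience).
S3: not dominated (best start delay).
S4: dominated by S7 (interview score 9.9≥4.9, salary ask 82≤223, experience 11≥7, start delay 4≤16).
S5: dominated by S7 (interview score 9.9≥9.2, salary ask 82≤151, experience 11≥4, start delay 4≤12).
S6: dominated by S5 (interview score 9.2≥5.1, salary ask 151≤161, experience 4≥2, start delay 12≤15).
S7: not dominated (best interview score).
S8: dominated by S7 (interview score 9.9≥5.3, salary ask 82≤94, experience 11≥1, start delay 4≤11).
S9: not dominated.
S10: dominated by S7 (interview score 9.9≥5.6, salary ask 82≤94, experience 11≥11, start delay 4≤12).

S1, S2, S3, S7, S9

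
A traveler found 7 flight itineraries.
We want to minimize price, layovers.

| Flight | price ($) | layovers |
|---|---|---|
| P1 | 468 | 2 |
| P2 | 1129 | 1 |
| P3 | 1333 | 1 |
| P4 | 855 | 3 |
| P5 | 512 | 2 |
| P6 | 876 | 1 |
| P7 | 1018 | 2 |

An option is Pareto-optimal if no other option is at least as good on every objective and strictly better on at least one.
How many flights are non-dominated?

2

P1: not dominated (best price).
P2: dominated by P6 (price 876≤1129, layovers 1≤1).
P3: dominated by P2 (price 1129≤1333, layovers 1≤1).
P4: dominated by P1 (price 468≤855, layovers 2≤3).
P5: dominated by P1 (price 468≤512, layovers 2≤2).
P6: not dominated.
P7: dominated by P1 (price 468≤1018, layovers 2≤2).
Pareto-optimal: P1, P6 → 2.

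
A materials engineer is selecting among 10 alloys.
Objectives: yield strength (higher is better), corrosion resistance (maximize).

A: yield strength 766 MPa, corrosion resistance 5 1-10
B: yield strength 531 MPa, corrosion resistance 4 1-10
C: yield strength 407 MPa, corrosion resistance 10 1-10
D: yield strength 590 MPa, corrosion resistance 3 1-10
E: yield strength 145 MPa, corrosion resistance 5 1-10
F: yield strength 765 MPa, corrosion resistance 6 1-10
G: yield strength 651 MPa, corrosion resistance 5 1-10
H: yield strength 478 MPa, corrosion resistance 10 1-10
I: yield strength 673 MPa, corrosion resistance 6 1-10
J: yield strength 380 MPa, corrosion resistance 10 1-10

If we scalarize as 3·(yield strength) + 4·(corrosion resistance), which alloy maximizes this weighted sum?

A: 3·766 + 4·5 = 2318
B: 3·531 + 4·4 = 1609
C: 3·407 + 4·10 = 1261
D: 3·590 + 4·3 = 1782
E: 3·145 + 4·5 = 455
F: 3·765 + 4·6 = 2319
G: 3·651 + 4·5 = 1973
H: 3·478 + 4·10 = 1474
I: 3·673 + 4·6 = 2043
J: 3·380 + 4·10 = 1180
Highest: F at 2319.

F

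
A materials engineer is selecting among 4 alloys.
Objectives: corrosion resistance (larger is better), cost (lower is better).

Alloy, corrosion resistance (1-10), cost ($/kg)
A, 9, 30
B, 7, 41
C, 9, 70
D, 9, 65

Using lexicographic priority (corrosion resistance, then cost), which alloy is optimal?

First maximize corrosion resistance: best is 9, kept {A, C, D}.
Then minimize cost: best is 30, kept {A}.

A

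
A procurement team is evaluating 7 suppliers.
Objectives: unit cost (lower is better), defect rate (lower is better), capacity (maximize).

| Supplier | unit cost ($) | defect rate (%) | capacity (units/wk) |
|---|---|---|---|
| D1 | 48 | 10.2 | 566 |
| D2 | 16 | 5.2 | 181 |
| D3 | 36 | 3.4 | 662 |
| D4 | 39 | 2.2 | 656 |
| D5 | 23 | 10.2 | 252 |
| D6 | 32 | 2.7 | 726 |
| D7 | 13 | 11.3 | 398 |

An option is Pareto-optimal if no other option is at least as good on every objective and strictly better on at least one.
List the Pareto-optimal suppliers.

D1: dominated by D3 (unit cost 36≤48, defect rate 3.4≤10.2, capacity 662≥566).
D2: not dominated.
D3: dominated by D6 (unit cost 32≤36, defect rate 2.7≤3.4, capacity 726≥662).
D4: not dominated (best defect rate).
D5: not dominated.
D6: not dominated (best capacity).
D7: not dominated (best unit cost).

D2, D4, D5, D6, D7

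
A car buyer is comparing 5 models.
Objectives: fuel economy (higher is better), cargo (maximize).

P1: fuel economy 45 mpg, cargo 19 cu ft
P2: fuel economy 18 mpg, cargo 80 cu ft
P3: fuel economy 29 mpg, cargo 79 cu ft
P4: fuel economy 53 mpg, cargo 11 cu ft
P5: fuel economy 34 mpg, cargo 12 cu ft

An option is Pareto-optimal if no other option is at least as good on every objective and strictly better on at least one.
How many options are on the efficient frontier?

4

P1: not dominated.
P2: not dominated (best cargo).
P3: not dominated.
P4: not dominated (best fuel economy).
P5: dominated by P1 (fuel economy 45≥34, cargo 19≥12).
Pareto-optimal: P1, P2, P3, P4 → 4.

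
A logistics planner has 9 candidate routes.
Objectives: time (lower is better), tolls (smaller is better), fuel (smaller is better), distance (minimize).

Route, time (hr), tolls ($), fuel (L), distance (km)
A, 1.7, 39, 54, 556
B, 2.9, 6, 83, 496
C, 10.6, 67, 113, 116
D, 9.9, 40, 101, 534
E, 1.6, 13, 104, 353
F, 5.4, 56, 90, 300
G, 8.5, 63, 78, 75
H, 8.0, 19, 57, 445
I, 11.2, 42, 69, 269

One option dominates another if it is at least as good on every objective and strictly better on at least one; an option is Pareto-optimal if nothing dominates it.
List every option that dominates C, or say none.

G

G: time 8.5≤10.6, tolls 63≤67, fuel 78≤113, distance 75≤116 — dominates C.
Others (A, B, D, E, F, H, I) are each worse than C on at least one objective.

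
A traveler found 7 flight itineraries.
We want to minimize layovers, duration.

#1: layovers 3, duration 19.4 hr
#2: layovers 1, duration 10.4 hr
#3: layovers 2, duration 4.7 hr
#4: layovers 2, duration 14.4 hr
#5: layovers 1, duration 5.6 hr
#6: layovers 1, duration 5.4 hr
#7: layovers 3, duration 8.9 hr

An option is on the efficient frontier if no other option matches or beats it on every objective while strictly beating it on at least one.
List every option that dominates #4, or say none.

#2, #3, #5, #6

#2: layovers 1≤2, duration 10.4≤14.4 — dominates #4.
#3: layovers 2≤2, duration 4.7≤14.4 — dominates #4.
#5: layovers 1≤2, duration 5.6≤14.4 — dominates #4.
#6: layovers 1≤2, duration 5.4≤14.4 — dominates #4.
Others (#1, #7) are each worse than #4 on at least one objective.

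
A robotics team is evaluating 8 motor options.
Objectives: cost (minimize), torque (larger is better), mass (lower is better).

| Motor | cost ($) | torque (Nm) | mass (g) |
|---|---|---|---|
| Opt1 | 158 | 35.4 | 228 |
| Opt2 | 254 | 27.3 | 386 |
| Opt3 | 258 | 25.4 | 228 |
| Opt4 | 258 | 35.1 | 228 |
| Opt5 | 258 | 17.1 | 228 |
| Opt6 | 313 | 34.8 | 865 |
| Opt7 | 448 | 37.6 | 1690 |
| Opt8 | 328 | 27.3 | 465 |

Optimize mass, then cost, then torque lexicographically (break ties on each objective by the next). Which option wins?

Opt1

First minimize mass: best is 228, kept {Opt1, Opt3, Opt4, Opt5}.
Then minimize cost: best is 158, kept {Opt1}.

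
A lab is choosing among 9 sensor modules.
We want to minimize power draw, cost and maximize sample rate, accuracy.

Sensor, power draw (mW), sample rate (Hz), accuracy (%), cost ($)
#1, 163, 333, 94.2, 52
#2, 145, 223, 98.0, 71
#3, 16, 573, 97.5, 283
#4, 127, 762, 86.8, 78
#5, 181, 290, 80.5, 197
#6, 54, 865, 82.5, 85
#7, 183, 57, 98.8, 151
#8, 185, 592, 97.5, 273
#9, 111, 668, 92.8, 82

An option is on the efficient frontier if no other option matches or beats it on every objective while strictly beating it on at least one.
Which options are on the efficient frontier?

#1, #2, #3, #4, #6, #7, #8, #9

#1: not dominated (best cost).
#2: not dominated.
#3: not dominated (best power draw).
#4: not dominated.
#5: dominated by #1 (power draw 163≤181, sample rate 333≥290, accuracy 94.2≥80.5, cost 52≤197).
#6: not dominated (best sample rate).
#7: not dominated (best accuracy).
#8: not dominated.
#9: not dominated.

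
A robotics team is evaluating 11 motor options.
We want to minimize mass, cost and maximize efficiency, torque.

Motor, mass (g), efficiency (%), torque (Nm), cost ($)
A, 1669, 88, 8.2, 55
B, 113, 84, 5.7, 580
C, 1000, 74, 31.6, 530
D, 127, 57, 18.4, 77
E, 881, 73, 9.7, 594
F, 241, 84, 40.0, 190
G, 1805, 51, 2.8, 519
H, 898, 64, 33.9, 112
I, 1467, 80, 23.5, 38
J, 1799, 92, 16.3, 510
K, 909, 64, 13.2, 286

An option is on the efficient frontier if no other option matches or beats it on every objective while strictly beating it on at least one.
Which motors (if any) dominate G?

A: mass 1669≤1805, efficiency 88≥51, torque 8.2≥2.8, cost 55≤519 — dominates G.
D: mass 127≤1805, efficiency 57≥51, torque 18.4≥2.8, cost 77≤519 — dominates G.
F: mass 241≤1805, efficiency 84≥51, torque 40.0≥2.8, cost 190≤519 — dominates G.
H: mass 898≤1805, efficiency 64≥51, torque 33.9≥2.8, cost 112≤519 — dominates G.
I: mass 1467≤1805, efficiency 80≥51, torque 23.5≥2.8, cost 38≤519 — dominates G.
J: mass 1799≤1805, efficiency 92≥51, torque 16.3≥2.8, cost 510≤519 — dominates G.
K: mass 909≤1805, efficiency 64≥51, torque 13.2≥2.8, cost 286≤519 — dominates G.
Others (B, C, E) are each worse than G on at least one objective.

A, D, F, H, I, J, K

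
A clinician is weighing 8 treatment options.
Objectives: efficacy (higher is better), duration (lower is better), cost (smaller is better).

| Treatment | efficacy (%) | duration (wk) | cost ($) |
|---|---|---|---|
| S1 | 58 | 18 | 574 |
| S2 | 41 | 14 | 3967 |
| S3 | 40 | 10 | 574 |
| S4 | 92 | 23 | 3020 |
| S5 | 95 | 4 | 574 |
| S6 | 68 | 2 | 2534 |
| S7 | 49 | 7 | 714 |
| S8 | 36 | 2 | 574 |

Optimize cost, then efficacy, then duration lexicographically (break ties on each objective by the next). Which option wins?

First minimize cost: best is 574, kept {S1, S3, S5, S8}.
Then maximize efficacy: best is 95, kept {S5}.

S5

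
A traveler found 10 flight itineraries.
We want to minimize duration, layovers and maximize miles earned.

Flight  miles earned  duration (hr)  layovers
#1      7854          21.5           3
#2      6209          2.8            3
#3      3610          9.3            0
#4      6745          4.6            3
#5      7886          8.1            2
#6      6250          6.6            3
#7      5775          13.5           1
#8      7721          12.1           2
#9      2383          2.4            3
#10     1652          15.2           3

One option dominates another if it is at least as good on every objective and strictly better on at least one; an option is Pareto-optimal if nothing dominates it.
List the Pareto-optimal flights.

#1: dominated by #5 (miles earned 7886≥7854, duration 8.1≤21.5, layovers 2≤3).
#2: not dominated.
#3: not dominated (best layovers).
#4: not dominated.
#5: not dominated (best miles earned).
#6: dominated by #4 (miles earned 6745≥6250, duration 4.6≤6.6, layovers 3≤3).
#7: not dominated.
#8: dominated by #5 (miles earned 7886≥7721, duration 8.1≤12.1, layovers 2≤2).
#9: not dominated (best duration).
#10: dominated by #2 (miles earned 6209≥1652, duration 2.8≤15.2, layovers 3≤3).

#2, #3, #4, #5, #7, #9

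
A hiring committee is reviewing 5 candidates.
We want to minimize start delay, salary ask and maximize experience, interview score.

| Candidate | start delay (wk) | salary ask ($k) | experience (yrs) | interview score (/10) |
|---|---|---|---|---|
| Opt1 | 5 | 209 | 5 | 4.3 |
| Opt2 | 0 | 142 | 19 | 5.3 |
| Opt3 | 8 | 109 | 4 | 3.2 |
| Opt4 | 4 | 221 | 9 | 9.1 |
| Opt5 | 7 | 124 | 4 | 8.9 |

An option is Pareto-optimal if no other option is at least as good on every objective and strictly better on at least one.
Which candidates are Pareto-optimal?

Opt2, Opt3, Opt4, Opt5

Opt1: dominated by Opt2 (start delay 0≤5, salary ask 142≤209, experience 19≥5, interview score 5.3≥4.3).
Opt2: not dominated (best start delay).
Opt3: not dominated (best salary ask).
Opt4: not dominated (best interview score).
Opt5: not dominated.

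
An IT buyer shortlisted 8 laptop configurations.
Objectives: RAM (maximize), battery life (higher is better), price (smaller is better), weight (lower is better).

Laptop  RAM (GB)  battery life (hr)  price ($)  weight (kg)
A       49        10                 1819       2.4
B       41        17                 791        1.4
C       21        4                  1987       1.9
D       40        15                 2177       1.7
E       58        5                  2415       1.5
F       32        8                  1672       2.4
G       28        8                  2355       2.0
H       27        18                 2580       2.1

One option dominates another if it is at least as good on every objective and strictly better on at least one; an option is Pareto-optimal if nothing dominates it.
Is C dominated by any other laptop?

B vs C: RAM 41≥21, battery life 17≥4, price 791≤1987, weight 1.4≤1.9 — B is at least as good on every objective and strictly better on at least one, so B dominates C.

Yes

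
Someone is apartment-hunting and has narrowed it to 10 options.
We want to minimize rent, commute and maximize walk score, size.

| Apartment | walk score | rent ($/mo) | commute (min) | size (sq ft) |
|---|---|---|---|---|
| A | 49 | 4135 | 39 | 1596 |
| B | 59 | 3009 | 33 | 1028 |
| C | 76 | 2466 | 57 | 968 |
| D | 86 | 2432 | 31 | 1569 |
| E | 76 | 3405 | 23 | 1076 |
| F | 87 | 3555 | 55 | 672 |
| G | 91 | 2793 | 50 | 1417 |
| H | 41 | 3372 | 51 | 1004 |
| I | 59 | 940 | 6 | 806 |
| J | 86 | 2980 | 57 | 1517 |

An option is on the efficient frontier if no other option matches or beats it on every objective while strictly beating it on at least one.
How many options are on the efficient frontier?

A: not dominated (best size).
B: dominated by D (walk score 86≥59, rent 2432≤3009, commute 31≤33, size 1569≥1028).
C: dominated by D (walk score 86≥76, rent 2432≤2466, commute 31≤57, size 1569≥968).
D: not dominated.
E: not dominated.
F: dominated by G (walk score 91≥87, rent 2793≤3555, commute 50≤55, size 1417≥672).
G: not dominated (best walk score).
H: dominated by B (walk score 59≥41, rent 3009≤3372, commute 33≤51, size 1028≥1004).
I: not dominated (best rent).
J: dominated by D (walk score 86≥86, rent 2432≤2980, commute 31≤57, size 1569≥1517).
Pareto-optimal: A, D, E, G, I → 5.

5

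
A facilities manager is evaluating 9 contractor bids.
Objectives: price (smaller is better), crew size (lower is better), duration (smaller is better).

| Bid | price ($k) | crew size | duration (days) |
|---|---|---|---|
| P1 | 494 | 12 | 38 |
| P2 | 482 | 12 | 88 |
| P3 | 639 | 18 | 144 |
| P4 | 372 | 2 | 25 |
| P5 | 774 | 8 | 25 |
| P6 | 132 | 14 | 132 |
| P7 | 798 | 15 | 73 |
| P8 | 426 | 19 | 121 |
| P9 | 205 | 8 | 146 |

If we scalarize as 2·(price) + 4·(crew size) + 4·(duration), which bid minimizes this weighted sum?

P6

P1: 2·494 + 4·12 + 4·38 = 1188
P2: 2·482 + 4·12 + 4·88 = 1364
P3: 2·639 + 4·18 + 4·144 = 1926
P4: 2·372 + 4·2 + 4·25 = 852
P5: 2·774 + 4·8 + 4·25 = 1680
P6: 2·132 + 4·14 + 4·132 = 848
P7: 2·798 + 4·15 + 4·73 = 1948
P8: 2·426 + 4·19 + 4·121 = 1412
P9: 2·205 + 4·8 + 4·146 = 1026
Lowest: P6 at 848.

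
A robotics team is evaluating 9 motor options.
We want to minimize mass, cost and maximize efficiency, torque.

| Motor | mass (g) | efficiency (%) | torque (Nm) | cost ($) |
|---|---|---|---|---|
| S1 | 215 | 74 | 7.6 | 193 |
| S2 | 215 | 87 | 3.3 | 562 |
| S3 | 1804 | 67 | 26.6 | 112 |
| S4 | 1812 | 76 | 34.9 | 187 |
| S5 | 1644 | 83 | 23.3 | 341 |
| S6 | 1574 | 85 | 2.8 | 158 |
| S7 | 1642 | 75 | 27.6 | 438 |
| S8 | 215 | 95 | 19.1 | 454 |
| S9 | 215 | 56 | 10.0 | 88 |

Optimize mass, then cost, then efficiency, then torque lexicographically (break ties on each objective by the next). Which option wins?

First minimize mass: best is 215, kept {S1, S2, S8, S9}.
Then minimize cost: best is 88, kept {S9}.

S9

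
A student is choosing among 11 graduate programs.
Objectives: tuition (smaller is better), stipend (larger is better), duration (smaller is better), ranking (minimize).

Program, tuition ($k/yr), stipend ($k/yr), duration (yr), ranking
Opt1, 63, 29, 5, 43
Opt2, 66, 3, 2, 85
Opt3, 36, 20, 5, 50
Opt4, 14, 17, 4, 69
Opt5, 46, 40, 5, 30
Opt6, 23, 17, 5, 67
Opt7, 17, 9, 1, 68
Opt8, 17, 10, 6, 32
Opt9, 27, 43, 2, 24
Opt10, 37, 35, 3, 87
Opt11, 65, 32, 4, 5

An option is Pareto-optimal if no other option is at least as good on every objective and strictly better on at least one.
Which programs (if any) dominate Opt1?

Opt5: tuition 46≤63, stipend 40≥29, duration 5≤5, ranking 30≤43 — dominates Opt1.
Opt9: tuition 27≤63, stipend 43≥29, duration 2≤5, ranking 24≤43 — dominates Opt1.
Others (Opt2, Opt3, Opt4, Opt6, Opt7, Opt8, Opt10, Opt11) are each worse than Opt1 on at least one objective.

Opt5, Opt9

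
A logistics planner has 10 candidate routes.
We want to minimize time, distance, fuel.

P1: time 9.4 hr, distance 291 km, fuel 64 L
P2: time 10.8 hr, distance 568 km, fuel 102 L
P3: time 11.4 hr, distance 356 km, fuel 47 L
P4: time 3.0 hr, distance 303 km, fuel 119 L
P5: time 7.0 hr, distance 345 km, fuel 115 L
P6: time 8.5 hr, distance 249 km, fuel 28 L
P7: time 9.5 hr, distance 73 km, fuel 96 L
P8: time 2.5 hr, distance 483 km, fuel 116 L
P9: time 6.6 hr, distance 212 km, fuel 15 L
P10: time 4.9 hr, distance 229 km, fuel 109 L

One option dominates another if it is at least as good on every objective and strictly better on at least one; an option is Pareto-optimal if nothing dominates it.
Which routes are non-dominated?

P4, P7, P8, P9, P10

P1: dominated by P6 (time 8.5≤9.4, distance 249≤291, fuel 28≤64).
P2: dominated by P1 (time 9.4≤10.8, distance 291≤568, fuel 64≤102).
P3: dominated by P6 (time 8.5≤11.4, distance 249≤356, fuel 28≤47).
P4: not dominated.
P5: dominated by P9 (time 6.6≤7.0, distance 212≤345, fuel 15≤115).
P6: dominated by P9 (time 6.6≤8.5, distance 212≤249, fuel 15≤28).
P7: not dominated (best distance).
P8: not dominated (best time).
P9: not dominated (best fuel).
P10: not dominated.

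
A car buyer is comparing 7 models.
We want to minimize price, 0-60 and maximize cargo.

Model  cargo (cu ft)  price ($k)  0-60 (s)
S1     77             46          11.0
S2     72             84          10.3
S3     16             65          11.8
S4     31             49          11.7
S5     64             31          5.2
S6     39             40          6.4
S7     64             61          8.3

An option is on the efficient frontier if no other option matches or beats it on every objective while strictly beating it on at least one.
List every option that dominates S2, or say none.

none

S1: worse on 0-60 (11.0 vs 10.3).
S3: worse on cargo (16 vs 72).
S4: worse on cargo (31 vs 72).
S5: worse on cargo (64 vs 72).
S6: worse on cargo (39 vs 72).
S7: worse on cargo (64 vs 72).
No option dominates S2.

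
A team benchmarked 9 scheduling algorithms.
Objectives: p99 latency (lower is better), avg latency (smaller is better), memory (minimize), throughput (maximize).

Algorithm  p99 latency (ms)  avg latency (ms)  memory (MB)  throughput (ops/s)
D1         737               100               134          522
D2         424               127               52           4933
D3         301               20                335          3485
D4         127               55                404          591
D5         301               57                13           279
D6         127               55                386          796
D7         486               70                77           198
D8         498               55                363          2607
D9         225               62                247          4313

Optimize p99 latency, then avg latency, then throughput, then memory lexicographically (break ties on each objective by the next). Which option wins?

D6

First minimize p99 latency: best is 127, kept {D4, D6}.
Then minimize avg latency: best is 55, kept {D4, D6}.
Then maximize throughput: best is 796, kept {D6}.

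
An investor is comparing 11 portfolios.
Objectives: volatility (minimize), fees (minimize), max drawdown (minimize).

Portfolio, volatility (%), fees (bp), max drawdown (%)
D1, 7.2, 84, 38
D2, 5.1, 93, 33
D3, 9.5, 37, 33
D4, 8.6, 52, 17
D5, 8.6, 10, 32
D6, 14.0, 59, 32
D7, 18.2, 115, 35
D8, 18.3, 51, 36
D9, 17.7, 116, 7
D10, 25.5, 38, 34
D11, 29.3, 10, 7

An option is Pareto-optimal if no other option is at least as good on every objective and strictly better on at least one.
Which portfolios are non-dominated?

D1, D2, D4, D5, D9, D11

D1: not dominated.
D2: not dominated (best volatility).
D3: dominated by D5 (volatility 8.6≤9.5, fees 10≤37, max drawdown 32≤33).
D4: not dominated.
D5: not dominated.
D6: dominated by D4 (volatility 8.6≤14.0, fees 52≤59, max drawdown 17≤32).
D7: dominated by D2 (volatility 5.1≤18.2, fees 93≤115, max drawdown 33≤35).
D8: dominated by D3 (volatility 9.5≤18.3, fees 37≤51, max drawdown 33≤36).
D9: not dominated.
D10: dominated by D3 (volatility 9.5≤25.5, fees 37≤38, max drawdown 33≤34).
D11: not dominated.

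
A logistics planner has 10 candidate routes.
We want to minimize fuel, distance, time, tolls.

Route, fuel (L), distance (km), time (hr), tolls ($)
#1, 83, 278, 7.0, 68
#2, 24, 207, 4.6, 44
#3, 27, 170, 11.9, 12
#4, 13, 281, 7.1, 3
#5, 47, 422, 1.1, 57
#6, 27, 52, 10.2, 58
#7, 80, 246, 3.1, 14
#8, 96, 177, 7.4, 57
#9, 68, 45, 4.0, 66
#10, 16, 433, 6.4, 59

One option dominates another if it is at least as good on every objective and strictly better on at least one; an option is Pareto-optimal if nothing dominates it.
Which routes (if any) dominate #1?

#2: fuel 24≤83, distance 207≤278, time 4.6≤7.0, tolls 44≤68 — dominates #1.
#7: fuel 80≤83, distance 246≤278, time 3.1≤7.0, tolls 14≤68 — dominates #1.
#9: fuel 68≤83, distance 45≤278, time 4.0≤7.0, tolls 66≤68 — dominates #1.
Others (#3, #4, #5, #6, #8, #10) are each worse than #1 on at least one objective.

#2, #7, #9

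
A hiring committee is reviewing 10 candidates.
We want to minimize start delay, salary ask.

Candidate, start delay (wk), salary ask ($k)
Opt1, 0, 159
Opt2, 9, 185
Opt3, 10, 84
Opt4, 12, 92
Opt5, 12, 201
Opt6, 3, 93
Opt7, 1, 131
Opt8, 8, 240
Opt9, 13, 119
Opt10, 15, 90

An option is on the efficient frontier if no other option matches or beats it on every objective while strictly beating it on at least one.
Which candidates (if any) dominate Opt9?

Opt3: start delay 10≤13, salary ask 84≤119 — dominates Opt9.
Opt4: start delay 12≤13, salary ask 92≤119 — dominates Opt9.
Opt6: start delay 3≤13, salary ask 93≤119 — dominates Opt9.
Others (Opt1, Opt2, Opt5, Opt7, Opt8, Opt10) are each worse than Opt9 on at least one objective.

Opt3, Opt4, Opt6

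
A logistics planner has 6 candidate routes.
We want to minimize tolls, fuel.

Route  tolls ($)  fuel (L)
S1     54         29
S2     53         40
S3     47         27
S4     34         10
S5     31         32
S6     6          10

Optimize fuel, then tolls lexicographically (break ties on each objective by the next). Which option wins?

S6

First minimize fuel: best is 10, kept {S4, S6}.
Then minimize tolls: best is 6, kept {S6}.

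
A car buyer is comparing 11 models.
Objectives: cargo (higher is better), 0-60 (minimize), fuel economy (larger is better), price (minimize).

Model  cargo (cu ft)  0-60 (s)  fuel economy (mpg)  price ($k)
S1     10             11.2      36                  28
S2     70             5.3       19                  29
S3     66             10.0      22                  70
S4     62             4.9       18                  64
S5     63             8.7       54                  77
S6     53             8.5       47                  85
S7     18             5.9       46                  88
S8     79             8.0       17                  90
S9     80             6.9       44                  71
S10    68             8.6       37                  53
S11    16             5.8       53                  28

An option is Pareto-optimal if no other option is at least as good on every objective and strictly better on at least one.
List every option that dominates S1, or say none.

S11

S11: cargo 16≥10, 0-60 5.8≤11.2, fuel economy 53≥36, price 28≤28 — dominates S1.
Others (S2, S3, S4, S5, S6, S7, S8, S9, S10) are each worse than S1 on at least one objective.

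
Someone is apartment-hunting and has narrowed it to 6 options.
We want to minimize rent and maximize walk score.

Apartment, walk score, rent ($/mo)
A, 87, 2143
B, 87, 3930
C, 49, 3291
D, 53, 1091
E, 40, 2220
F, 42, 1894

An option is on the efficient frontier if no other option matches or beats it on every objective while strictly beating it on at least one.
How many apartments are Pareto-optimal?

A: not dominated.
B: dominated by A (walk score 87≥87, rent 2143≤3930).
C: dominated by A (walk score 87≥49, rent 2143≤3291).
D: not dominated (best rent).
E: dominated by A (walk score 87≥40, rent 2143≤2220).
F: dominated by D (walk score 53≥42, rent 1091≤1894).
Pareto-optimal: A, D → 2.

2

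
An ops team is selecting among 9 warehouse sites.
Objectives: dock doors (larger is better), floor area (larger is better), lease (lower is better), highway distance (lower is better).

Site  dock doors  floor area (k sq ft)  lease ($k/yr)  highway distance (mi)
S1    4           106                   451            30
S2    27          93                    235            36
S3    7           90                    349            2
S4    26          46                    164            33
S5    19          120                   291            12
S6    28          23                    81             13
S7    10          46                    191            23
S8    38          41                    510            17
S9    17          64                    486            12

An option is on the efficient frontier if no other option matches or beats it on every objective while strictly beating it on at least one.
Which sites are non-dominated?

S1: dominated by S5 (dock doors 19≥4, floor area 120≥106, lease 291≤451, highway distance 12≤30).
S2: not dominated.
S3: not dominated (best highway distance).
S4: not dominated.
S5: not dominated (best floor area).
S6: not dominated (best lease).
S7: not dominated.
S8: not dominated (best dock doors).
S9: dominated by S5 (dock doors 19≥17, floor area 120≥64, lease 291≤486, highway distance 12≤12).

S2, S3, S4, S5, S6, S7, S8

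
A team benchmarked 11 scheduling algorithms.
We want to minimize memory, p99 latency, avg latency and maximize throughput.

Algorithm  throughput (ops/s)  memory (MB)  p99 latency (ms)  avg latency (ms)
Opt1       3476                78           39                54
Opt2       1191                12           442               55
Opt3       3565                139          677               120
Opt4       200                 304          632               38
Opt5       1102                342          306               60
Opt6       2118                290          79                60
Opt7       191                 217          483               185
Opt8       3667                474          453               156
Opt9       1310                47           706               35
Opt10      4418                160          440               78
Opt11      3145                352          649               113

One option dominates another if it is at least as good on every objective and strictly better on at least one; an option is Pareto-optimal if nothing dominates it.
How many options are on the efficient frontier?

Opt1: not dominated (best p99 latency).
Opt2: not dominated (best memory).
Opt3: not dominated.
Opt4: not dominated.
Opt5: dominated by Opt1 (throughput 3476≥1102, memory 78≤342, p99 latency 39≤306, avg latency 54≤60).
Opt6: dominated by Opt1 (throughput 3476≥2118, memory 78≤290, p99 latency 39≤79, avg latency 54≤60).
Opt7: dominated by Opt1 (throughput 3476≥191, memory 78≤217, p99 latency 39≤483, avg latency 54≤185).
Opt8: dominated by Opt10 (throughput 4418≥3667, memory 160≤474, p99 latency 440≤453, avg latency 78≤156).
Opt9: not dominated (best avg latency).
Opt10: not dominated (best throughput).
Opt11: dominated by Opt1 (throughput 3476≥3145, memory 78≤352, p99 latency 39≤649, avg latency 54≤113).
Pareto-optimal: Opt1, Opt2, Opt3, Opt4, Opt9, Opt10 → 6.

6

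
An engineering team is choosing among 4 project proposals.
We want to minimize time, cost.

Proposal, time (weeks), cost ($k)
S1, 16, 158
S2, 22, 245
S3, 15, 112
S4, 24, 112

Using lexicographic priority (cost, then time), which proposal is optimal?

S3

First minimize cost: best is 112, kept {S3, S4}.
Then minimize time: best is 15, kept {S3}.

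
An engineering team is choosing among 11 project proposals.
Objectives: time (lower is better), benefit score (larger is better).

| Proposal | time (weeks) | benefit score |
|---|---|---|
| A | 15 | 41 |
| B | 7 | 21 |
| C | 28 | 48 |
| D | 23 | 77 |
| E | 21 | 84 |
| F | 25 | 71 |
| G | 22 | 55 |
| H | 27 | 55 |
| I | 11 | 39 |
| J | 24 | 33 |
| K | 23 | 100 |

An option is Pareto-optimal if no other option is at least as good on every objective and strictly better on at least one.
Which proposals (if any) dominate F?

D: time 23≤25, benefit score 77≥71 — dominates F.
E: time 21≤25, benefit score 84≥71 — dominates F.
K: time 23≤25, benefit score 100≥71 — dominates F.
Others (A, B, C, G, H, I, J) are each worse than F on at least one objective.

D, E, K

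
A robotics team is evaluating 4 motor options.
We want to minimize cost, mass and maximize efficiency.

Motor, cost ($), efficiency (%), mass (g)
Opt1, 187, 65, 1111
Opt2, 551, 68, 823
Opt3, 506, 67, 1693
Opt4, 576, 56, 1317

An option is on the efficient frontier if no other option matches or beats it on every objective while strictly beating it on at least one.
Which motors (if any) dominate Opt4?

Opt1: cost 187≤576, efficiency 65≥56, mass 1111≤1317 — dominates Opt4.
Opt2: cost 551≤576, efficiency 68≥56, mass 823≤1317 — dominates Opt4.
Others (Opt3) are each worse than Opt4 on at least one objective.

Opt1, Opt2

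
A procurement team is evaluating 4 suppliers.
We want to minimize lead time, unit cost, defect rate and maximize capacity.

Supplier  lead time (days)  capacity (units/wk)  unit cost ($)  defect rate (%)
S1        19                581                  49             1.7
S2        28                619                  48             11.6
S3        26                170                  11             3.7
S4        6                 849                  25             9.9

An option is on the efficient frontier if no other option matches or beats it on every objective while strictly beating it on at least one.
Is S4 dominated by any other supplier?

S1: worse on lead time (19 vs 6).
S2: worse on lead time (28 vs 6).
S3: worse on lead time (26 vs 6).
No option is at least as good as S4 on every objective and strictly better on one.

No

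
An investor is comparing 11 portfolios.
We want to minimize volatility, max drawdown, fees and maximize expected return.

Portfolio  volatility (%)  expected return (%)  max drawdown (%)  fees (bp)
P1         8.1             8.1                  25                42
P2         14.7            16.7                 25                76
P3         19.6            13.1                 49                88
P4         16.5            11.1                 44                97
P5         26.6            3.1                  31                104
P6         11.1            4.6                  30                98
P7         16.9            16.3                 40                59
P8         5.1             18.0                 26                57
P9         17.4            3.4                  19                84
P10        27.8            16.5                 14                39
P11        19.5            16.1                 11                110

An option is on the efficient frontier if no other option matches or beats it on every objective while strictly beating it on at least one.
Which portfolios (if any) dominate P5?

P1: volatility 8.1≤26.6, expected return 8.1≥3.1, max drawdown 25≤31, fees 42≤104 — dominates P5.
P2: volatility 14.7≤26.6, expected return 16.7≥3.1, max drawdown 25≤31, fees 76≤104 — dominates P5.
P6: volatility 11.1≤26.6, expected return 4.6≥3.1, max drawdown 30≤31, fees 98≤104 — dominates P5.
P8: volatility 5.1≤26.6, expected return 18.0≥3.1, max drawdown 26≤31, fees 57≤104 — dominates P5.
P9: volatility 17.4≤26.6, expected return 3.4≥3.1, max drawdown 19≤31, fees 84≤104 — dominates P5.
Others (P3, P4, P7, P10, P11) are each worse than P5 on at least one objective.

P1, P2, P6, P8, P9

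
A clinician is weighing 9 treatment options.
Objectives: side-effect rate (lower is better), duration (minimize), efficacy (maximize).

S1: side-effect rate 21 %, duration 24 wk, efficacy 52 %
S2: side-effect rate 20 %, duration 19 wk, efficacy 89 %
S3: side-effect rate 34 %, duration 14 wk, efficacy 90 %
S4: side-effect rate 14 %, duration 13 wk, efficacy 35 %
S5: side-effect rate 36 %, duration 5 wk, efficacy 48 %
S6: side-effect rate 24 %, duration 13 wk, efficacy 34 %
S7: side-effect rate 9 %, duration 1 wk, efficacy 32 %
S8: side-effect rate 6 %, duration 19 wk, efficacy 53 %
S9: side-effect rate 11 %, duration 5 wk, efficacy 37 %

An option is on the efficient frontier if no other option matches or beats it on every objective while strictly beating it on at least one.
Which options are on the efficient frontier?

S1: dominated by S2 (side-effect rate 20≤21, duration 19≤24, efficacy 89≥52).
S2: not dominated.
S3: not dominated (best efficacy).
S4: dominated by S9 (side-effect rate 11≤14, duration 5≤13, efficacy 37≥35).
S5: not dominated.
S6: dominated by S4 (side-effect rate 14≤24, duration 13≤13, efficacy 35≥34).
S7: not dominated (best duration).
S8: not dominated (best side-effect rate).
S9: not dominated.

S2, S3, S5, S7, S8, S9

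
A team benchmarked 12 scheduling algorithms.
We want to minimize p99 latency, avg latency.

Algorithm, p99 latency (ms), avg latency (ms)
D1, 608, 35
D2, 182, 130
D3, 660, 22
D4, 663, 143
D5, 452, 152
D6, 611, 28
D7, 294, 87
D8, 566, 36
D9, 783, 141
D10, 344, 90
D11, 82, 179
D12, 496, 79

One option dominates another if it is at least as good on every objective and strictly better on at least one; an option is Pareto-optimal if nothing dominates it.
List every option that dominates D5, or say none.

D2, D7, D10

D2: p99 latency 182≤452, avg latency 130≤152 — dominates D5.
D7: p99 latency 294≤452, avg latency 87≤152 — dominates D5.
D10: p99 latency 344≤452, avg latency 90≤152 — dominates D5.
Others (D1, D3, D4, D6, D8, D9, D11, D12) are each worse than D5 on at least one objective.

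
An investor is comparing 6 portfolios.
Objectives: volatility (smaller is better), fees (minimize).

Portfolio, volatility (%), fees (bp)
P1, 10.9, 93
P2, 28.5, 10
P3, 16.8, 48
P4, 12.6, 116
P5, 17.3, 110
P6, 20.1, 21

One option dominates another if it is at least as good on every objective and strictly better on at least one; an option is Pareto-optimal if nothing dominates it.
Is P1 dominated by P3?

No

P3 vs P1: P3 is worse on volatility (16.8 vs 10.9), so it does not dominate P1.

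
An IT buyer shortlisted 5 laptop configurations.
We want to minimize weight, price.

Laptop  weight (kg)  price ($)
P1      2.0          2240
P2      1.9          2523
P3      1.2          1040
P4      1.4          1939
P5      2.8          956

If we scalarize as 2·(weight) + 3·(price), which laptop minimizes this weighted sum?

P1: 2·2.0 + 3·2240 = 6724.0
P2: 2·1.9 + 3·2523 = 7572.8
P3: 2·1.2 + 3·1040 = 3122.4
P4: 2·1.4 + 3·1939 = 5819.8
P5: 2·2.8 + 3·956 = 2873.6
Lowest: P5 at 2873.6.

P5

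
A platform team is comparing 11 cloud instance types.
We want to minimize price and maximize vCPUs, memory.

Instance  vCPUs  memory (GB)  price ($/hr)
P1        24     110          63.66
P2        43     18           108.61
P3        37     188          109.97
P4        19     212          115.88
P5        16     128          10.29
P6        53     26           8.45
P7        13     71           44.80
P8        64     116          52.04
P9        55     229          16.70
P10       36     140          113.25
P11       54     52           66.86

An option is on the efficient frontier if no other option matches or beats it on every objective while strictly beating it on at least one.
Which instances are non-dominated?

P5, P6, P8, P9

P1: dominated by P8 (vCPUs 64≥24, memory 116≥110, price 52.04≤63.66).
P2: dominated by P6 (vCPUs 53≥43, memory 26≥18, price 8.45≤108.61).
P3: dominated by P9 (vCPUs 55≥37, memory 229≥188, price 16.70≤109.97).
P4: dominated by P9 (vCPUs 55≥19, memory 229≥212, price 16.70≤115.88).
P5: not dominated.
P6: not dominated (best price).
P7: dominated by P5 (vCPUs 16≥13, memory 128≥71, price 10.29≤44.80).
P8: not dominated (best vCPUs).
P9: not dominated (best memory).
P10: dominated by P3 (vCPUs 37≥36, memory 188≥140, price 109.97≤113.25).
P11: dominated by P8 (vCPUs 64≥54, memory 116≥52, price 52.04≤66.86).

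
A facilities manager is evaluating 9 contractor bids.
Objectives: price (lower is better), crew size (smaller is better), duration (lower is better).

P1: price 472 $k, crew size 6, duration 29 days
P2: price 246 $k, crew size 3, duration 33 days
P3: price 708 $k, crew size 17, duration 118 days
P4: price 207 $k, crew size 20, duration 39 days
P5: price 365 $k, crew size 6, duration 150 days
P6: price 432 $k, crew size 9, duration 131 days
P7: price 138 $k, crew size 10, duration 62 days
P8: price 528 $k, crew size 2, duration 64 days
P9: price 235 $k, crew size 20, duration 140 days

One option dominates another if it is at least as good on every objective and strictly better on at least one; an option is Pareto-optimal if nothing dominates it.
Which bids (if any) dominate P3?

P1: price 472≤708, crew size 6≤17, duration 29≤118 — dominates P3.
P2: price 246≤708, crew size 3≤17, duration 33≤118 — dominates P3.
P7: price 138≤708, crew size 10≤17, duration 62≤118 — dominates P3.
P8: price 528≤708, crew size 2≤17, duration 64≤118 — dominates P3.
Others (P4, P5, P6, P9) are each worse than P3 on at least one objective.

P1, P2, P7, P8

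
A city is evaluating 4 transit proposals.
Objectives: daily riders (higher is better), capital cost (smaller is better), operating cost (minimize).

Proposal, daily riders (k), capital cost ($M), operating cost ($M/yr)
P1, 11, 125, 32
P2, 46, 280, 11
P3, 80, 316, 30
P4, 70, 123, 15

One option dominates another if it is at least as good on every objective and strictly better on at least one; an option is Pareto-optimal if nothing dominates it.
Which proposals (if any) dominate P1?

P4

P4: daily riders 70≥11, capital cost 123≤125, operating cost 15≤32 — dominates P1.
Others (P2, P3) are each worse than P1 on at least one objective.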